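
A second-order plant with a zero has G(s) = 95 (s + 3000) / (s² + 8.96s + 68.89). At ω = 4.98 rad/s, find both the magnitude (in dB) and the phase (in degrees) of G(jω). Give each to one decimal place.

|j4.98 + 3000| = √(4.98² + 3000²) = 3000
|(j4.98)² + 8.96(j4.98) + 68.89| = |44.09 + j44.621| = 62.73
|G(j4.98)| = 95 × 3000 / 62.73 = 4543.4
20 log₁₀(4543.4) = 73.15 dB
∠(j4.98 + 3000) = arctan(4.98/3000) = 0.10°
∠[(j4.98)² + 8.96(j4.98) + 68.89] = ∠[44.09 + j44.621] = 45.34°
∠G(j4.98) = 0.10° − 45.34° = -45.25°

|G| = 73.1 dB, ∠G = -45.2°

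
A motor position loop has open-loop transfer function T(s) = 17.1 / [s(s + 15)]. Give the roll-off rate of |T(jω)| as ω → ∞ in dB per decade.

-40 dB/decade

With 0 zeros and 2 poles, the high-frequency asymptotic slope is 20 × (0 − 2) = -40 dB/decade.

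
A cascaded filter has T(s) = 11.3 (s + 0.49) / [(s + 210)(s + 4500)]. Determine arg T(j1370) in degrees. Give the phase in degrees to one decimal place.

∠(j1370 + 0.49) = arctan(1370/0.49) = 89.98°
∠(j1370 + 210) = arctan(1370/210) = 81.29°
∠(j1370 + 4500) = arctan(1370/4500) = 16.93°
∠T(j1370) = 89.98° − (81.29° + 16.93°) = -8.24°

-8.2°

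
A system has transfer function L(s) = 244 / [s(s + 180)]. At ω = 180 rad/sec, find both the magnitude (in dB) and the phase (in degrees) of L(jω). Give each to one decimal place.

|j180 + 180| = √(180² + 180²) = 254.6
|j180| = 180
|L(j180)| = 244 / (254.6 × 180) = 0.0053251
20 log₁₀(0.0053251) = -45.47 dB
∠(j180 + 180) = arctan(180/180) = 45.00°
∠(j180) = 90.00°
∠L(j180) = − (45.00° + 90.00°) = -135.00°

|L| = -45.5 dB, ∠L = -135.0°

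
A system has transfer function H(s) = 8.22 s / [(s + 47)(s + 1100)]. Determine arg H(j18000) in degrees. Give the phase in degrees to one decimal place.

-86.4 deg

∠(j18000) = 90.00°
∠(j18000 + 47) = arctan(18000/47) = 89.85°
∠(j18000 + 1100) = arctan(18000/1100) = 86.50°
∠H(j18000) = 90.00° − (89.85° + 86.50°) = -86.35°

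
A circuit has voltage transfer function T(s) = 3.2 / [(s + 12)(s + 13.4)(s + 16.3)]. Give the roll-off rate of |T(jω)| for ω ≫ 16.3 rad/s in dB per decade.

-60 dB/decade

With 0 zeros and 3 poles, the high-frequency asymptotic slope is 20 × (0 − 3) = -60 dB/decade.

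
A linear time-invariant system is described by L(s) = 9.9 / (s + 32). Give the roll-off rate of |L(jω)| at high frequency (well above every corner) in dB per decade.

With 0 zeros and 1 pole, the high-frequency asymptotic slope is 20 × (0 − 1) = -20 dB/decade.

-20 dB/decade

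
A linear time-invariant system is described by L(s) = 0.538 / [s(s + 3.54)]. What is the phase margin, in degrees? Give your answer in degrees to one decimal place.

Gain crossover: |L(jω)| = 1 at ω ≈ 0.152 rad/s.
∠L(j0.152) = −90° − arctan(0.152/3.54) ≈ -92.46°
PM = 180° + (-92.46°) = 87.54°

87.5°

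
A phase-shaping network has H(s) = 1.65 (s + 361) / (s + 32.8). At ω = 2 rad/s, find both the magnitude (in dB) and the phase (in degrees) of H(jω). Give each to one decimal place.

|H| = 25.2 dB, ∠H = -3.2 deg

|j2 + 361| = √(2² + 361²) = 361
|j2 + 32.8| = √(2² + 32.8²) = 32.86
|H(j2)| = 1.65 × 361 / 32.86 = 18.127
20 log₁₀(18.127) = 25.17 dB
∠(j2 + 361) = arctan(2/361) = 0.32°
∠(j2 + 32.8) = arctan(2/32.8) = 3.49°
∠H(j2) = 0.32° − 3.49° = -3.17°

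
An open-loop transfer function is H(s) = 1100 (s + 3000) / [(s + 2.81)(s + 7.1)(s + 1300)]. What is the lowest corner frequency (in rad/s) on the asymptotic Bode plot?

2.81 rad/s

Break frequencies occur at each pole and zero magnitude: 2.81 rad/s, 7.1 rad/s, 1300 rad/s, 3000 rad/s.
The lowest is 2.81 rad/s.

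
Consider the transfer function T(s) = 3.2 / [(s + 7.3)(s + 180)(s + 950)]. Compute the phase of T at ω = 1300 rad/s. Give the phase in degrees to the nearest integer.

-226°

∠(j1300 + 7.3) = arctan(1300/7.3) = 89.68°
∠(j1300 + 180) = arctan(1300/180) = 82.12°
∠(j1300 + 950) = arctan(1300/950) = 53.84°
∠T(j1300) = − (89.68° + 82.12° + 53.84°) = -225.64°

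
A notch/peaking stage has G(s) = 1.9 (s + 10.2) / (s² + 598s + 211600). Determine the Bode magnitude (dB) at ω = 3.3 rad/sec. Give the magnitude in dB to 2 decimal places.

|j3.3 + 10.2| = √(3.3² + 10.2²) = 10.72
|(j3.3)² + 598(j3.3) + 211600| = |2.1159e+05 + j1973.4| = 2.116e+05
|G(j3.3)| = 1.9 × 10.72 / 2.116e+05 = 9.6263e-05
20 log₁₀(9.6263e-05) = -80.331 dB

-80.33 dB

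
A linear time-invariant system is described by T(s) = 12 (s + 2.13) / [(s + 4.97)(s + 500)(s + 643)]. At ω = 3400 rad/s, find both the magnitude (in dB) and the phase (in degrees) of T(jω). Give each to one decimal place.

|j3400 + 2.13| = √(3400² + 2.13²) = 3400
|j3400 + 4.97| = √(3400² + 4.97²) = 3400
|j3400 + 500| = √(3400² + 500²) = 3437
|j3400 + 643| = √(3400² + 643²) = 3460
|T(j3400)| = 12 × 3400 / (3400 × 3437 × 3460) = 1.0091e-06
20 log₁₀(1.0091e-06) = -119.92 dB
∠(j3400 + 2.13) = arctan(3400/2.13) = 89.96°
∠(j3400 + 4.97) = arctan(3400/4.97) = 89.92°
∠(j3400 + 500) = arctan(3400/500) = 81.63°
∠(j3400 + 643) = arctan(3400/643) = 79.29°
∠T(j3400) = 89.96° − (89.92° + 81.63° + 79.29°) = -160.88°

|T| = -119.9 dB, ∠T = -160.9 deg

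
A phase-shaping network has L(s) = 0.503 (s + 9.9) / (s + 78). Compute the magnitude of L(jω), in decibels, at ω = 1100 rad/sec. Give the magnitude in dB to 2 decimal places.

|j1100 + 9.9| = √(1100² + 9.9²) = 1100
|j1100 + 78| = √(1100² + 78²) = 1103
|L(j1100)| = 0.503 × 1100 / 1103 = 0.50176
20 log₁₀(0.50176) = -5.990 dB

-5.99 dB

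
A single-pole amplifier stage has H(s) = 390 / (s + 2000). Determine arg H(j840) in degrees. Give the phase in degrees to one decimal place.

∠(j840 + 2000) = arctan(840/2000) = 22.78°
∠H(j840) = −22.78° = -22.78°

-22.8°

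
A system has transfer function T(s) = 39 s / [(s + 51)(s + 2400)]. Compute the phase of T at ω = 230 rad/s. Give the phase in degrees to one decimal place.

∠(j230) = 90.00°
∠(j230 + 51) = arctan(230/51) = 77.50°
∠(j230 + 2400) = arctan(230/2400) = 5.47°
∠T(j230) = 90.00° − (77.50° + 5.47°) = 7.03°

7.0°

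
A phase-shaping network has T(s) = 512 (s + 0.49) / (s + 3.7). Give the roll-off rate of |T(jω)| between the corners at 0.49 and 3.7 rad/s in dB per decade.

In this band the factors already past their corner are: zero at 0.49; net slope = 20 dB/decade.

20 dB/decade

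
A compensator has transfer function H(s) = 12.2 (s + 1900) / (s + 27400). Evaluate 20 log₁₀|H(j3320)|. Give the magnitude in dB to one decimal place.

4.6 dB

|j3320 + 1900| = √(3320² + 1900²) = 3825
|j3320 + 27400| = √(3320² + 27400²) = 2.76e+04
|H(j3320)| = 12.2 × 3825 / 2.76e+04 = 1.6908
20 log₁₀(1.6908) = 4.56 dB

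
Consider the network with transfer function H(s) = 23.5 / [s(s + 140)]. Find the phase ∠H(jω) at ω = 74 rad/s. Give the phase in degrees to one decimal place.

∠(j74 + 140) = arctan(74/140) = 27.86°
∠(j74) = 90.00°
∠H(j74) = − (27.86° + 90.00°) = -117.86°

-117.9°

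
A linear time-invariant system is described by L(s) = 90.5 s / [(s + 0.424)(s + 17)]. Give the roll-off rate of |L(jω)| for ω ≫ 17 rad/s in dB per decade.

-20 dB/decade

With 1 zero and 2 poles, the high-frequency asymptotic slope is 20 × (1 − 2) = -20 dB/decade.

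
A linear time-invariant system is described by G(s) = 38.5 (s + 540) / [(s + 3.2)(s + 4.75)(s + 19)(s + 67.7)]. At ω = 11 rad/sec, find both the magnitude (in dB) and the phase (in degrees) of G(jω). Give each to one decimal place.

|j11 + 540| = √(11² + 540²) = 540.1
|j11 + 3.2| = √(11² + 3.2²) = 11.46
|j11 + 4.75| = √(11² + 4.75²) = 11.98
|j11 + 19| = √(11² + 19²) = 21.95
|j11 + 67.7| = √(11² + 67.7²) = 68.59
|G(j11)| = 38.5 × 540.1 / (11.46 × 11.98 × 21.95 × 68.59) = 0.10061
20 log₁₀(0.10061) = -19.95 dB
∠(j11 + 540) = arctan(11/540) = 1.17°
∠(j11 + 3.2) = arctan(11/3.2) = 73.78°
∠(j11 + 4.75) = arctan(11/4.75) = 66.64°
∠(j11 + 19) = arctan(11/19) = 30.07°
∠(j11 + 67.7) = arctan(11/67.7) = 9.23°
∠G(j11) = 1.17° − (73.78° + 66.64° + 30.07° + 9.23°) = -178.55°

|G| = -19.9 dB, ∠G = -178.6°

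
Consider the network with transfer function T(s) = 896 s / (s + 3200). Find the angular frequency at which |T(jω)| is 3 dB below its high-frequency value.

For a single-pole high-pass, the −3 dB point is at the pole: ω = 3200 rad/s.

3200 rad/s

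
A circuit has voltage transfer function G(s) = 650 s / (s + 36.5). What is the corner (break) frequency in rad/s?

36.5 rad/s

The single real pole at s = −36.5 gives a corner at ω = 36.5 rad/s.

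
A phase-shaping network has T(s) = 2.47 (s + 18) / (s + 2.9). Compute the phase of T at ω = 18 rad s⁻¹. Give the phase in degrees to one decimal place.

∠(j18 + 18) = arctan(18/18) = 45.00°
∠(j18 + 2.9) = arctan(18/2.9) = 80.85°
∠T(j18) = 45.00° − 80.85° = -35.85°

-35.8 deg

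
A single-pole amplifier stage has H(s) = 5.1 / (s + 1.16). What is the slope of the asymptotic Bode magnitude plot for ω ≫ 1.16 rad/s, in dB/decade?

-20 dB/decade

With 0 zeros and 1 pole, the high-frequency asymptotic slope is 20 × (0 − 1) = -20 dB/decade.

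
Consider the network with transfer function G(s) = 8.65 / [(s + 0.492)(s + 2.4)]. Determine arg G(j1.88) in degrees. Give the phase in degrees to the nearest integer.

∠(j1.88 + 0.492) = arctan(1.88/0.492) = 75.33°
∠(j1.88 + 2.4) = arctan(1.88/2.4) = 38.07°
∠G(j1.88) = − (75.33° + 38.07°) = -113.41°

-113 deg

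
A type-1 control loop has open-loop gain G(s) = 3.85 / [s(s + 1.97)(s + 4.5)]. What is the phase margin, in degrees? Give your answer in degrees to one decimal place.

72.5 deg

Gain crossover: |G(jω)| = 1 at ω ≈ 0.423 rad/s.
∠G(j0.423) = −90° − arctan(0.423/1.97) − arctan(0.423/4.5) ≈ -107.48°
PM = 180° + (-107.48°) = 72.52°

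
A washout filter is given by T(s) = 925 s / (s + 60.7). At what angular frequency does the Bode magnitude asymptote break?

60.7 rad/sec

The single real pole at s = −60.7 gives a corner at ω = 60.7 rad/sec.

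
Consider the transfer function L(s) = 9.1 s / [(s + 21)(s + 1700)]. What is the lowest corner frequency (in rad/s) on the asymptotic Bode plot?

Break frequencies occur at each pole and zero magnitude: 21 rad/s, 1700 rad/s.
The lowest is 21 rad/s.

21 rad/s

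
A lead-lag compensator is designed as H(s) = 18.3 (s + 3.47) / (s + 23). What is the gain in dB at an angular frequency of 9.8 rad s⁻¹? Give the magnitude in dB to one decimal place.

17.6 dB

|j9.8 + 3.47| = √(9.8² + 3.47²) = 10.4
|j9.8 + 23| = √(9.8² + 23²) = 25
|H(j9.8)| = 18.3 × 10.4 / 25 = 7.6098
20 log₁₀(7.6098) = 17.63 dB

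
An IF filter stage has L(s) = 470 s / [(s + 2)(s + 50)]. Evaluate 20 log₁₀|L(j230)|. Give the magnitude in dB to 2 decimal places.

|j230| = 230
|j230 + 2| = √(230² + 2²) = 230
|j230 + 50| = √(230² + 50²) = 235.4
|L(j230)| = 470 × 230 / (230 × 235.4) = 1.9968
20 log₁₀(1.9968) = 6.007 dB

6.01 dB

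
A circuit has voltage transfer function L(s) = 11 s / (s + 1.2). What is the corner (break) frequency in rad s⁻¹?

1.2 rad s⁻¹

The single real pole at s = −1.2 gives a corner at ω = 1.2 rad s⁻¹.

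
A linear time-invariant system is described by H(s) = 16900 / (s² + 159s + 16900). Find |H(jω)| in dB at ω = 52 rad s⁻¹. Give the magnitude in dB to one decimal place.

|(j52)² + 159(j52) + 16900| = |14196 + j8268| = 1.643e+04
|H(j52)| = 16900 / 1.643e+04 = 1.0287
20 log₁₀(1.0287) = 0.25 dB

0.2 dB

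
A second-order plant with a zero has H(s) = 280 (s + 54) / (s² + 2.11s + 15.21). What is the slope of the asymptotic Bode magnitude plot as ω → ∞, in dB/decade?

-20 dB/decade

With 1 zero and 2 poles, the high-frequency asymptotic slope is 20 × (1 − 2) = -20 dB/decade.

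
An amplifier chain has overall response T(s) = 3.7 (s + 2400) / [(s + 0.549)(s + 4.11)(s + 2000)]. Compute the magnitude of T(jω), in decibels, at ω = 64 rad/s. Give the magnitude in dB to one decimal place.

|j64 + 2400| = √(64² + 2400²) = 2401
|j64 + 0.549| = √(64² + 0.549²) = 64
|j64 + 4.11| = √(64² + 4.11²) = 64.13
|j64 + 2000| = √(64² + 2000²) = 2001
|T(j64)| = 3.7 × 2401 / (64 × 64.13 × 2001) = 0.0010815
20 log₁₀(0.0010815) = -59.32 dB

-59.3 dB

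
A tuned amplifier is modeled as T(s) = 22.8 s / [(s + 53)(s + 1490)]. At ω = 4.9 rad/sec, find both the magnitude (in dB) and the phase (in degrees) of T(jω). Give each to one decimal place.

|T| = -57.0 dB, ∠T = 84.5°

|j4.9| = 4.9
|j4.9 + 53| = √(4.9² + 53²) = 53.23
|j4.9 + 1490| = √(4.9² + 1490²) = 1490
|T(j4.9)| = 22.8 × 4.9 / (53.23 × 1490) = 0.0014087
20 log₁₀(0.0014087) = -57.02 dB
∠(j4.9) = 90.00°
∠(j4.9 + 53) = arctan(4.9/53) = 5.28°
∠(j4.9 + 1490) = arctan(4.9/1490) = 0.19°
∠T(j4.9) = 90.00° − (5.28° + 0.19°) = 84.53°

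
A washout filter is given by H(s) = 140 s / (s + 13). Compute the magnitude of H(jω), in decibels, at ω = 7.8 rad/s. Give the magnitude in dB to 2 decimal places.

|j7.8| = 7.8
|j7.8 + 13| = √(7.8² + 13²) = 15.16
|H(j7.8)| = 140 × 7.8 / 15.16 = 72.029
20 log₁₀(72.029) = 37.150 dB

37.15 dB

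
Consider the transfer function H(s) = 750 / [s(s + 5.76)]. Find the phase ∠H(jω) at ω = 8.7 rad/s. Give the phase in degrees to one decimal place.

∠(j8.7 + 5.76) = arctan(8.7/5.76) = 56.49°
∠(j8.7) = 90.00°
∠H(j8.7) = − (56.49° + 90.00°) = -146.49°

-146.5°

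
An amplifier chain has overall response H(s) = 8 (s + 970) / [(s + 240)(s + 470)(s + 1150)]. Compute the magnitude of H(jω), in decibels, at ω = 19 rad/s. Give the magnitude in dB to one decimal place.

|j19 + 970| = √(19² + 970²) = 970.2
|j19 + 240| = √(19² + 240²) = 240.8
|j19 + 470| = √(19² + 470²) = 470.4
|j19 + 1150| = √(19² + 1150²) = 1150
|H(j19)| = 8 × 970.2 / (240.8 × 470.4 × 1150) = 5.9589e-05
20 log₁₀(5.9589e-05) = -84.50 dB

-84.5 dB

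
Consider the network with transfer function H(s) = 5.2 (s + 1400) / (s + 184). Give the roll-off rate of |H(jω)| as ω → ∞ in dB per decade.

0 dB/decade

With 1 zero and 1 pole, the high-frequency asymptotic slope is 20 × (1 − 1) = 0 dB/decade.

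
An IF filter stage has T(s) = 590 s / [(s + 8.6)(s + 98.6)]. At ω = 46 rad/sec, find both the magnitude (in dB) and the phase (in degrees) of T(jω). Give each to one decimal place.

|j46| = 46
|j46 + 8.6| = √(46² + 8.6²) = 46.8
|j46 + 98.6| = √(46² + 98.6²) = 108.8
|T(j46)| = 590 × 46 / (46.8 × 108.8) = 5.3303
20 log₁₀(5.3303) = 14.54 dB
∠(j46) = 90.00°
∠(j46 + 8.6) = arctan(46/8.6) = 79.41°
∠(j46 + 98.6) = arctan(46/98.6) = 25.01°
∠T(j46) = 90.00° − (79.41° + 25.01°) = -14.42°

|T| = 14.5 dB, ∠T = -14.4°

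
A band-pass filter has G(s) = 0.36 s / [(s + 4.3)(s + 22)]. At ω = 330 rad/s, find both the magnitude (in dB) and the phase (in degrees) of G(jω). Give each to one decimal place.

|j330| = 330
|j330 + 4.3| = √(330² + 4.3²) = 330
|j330 + 22| = √(330² + 22²) = 330.7
|G(j330)| = 0.36 × 330 / (330 × 330.7) = 0.0010884
20 log₁₀(0.0010884) = -59.26 dB
∠(j330) = 90.00°
∠(j330 + 4.3) = arctan(330/4.3) = 89.25°
∠(j330 + 22) = arctan(330/22) = 86.19°
∠G(j330) = 90.00° − (89.25° + 86.19°) = -85.44°

|G| = -59.3 dB, ∠G = -85.4°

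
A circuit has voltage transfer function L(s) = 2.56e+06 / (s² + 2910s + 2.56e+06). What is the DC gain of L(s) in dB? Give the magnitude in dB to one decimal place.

0.0 dB

L(0) = 2.56e+06 / 2.56e+06 = 1
20 log₁₀(1) = 0.00 dB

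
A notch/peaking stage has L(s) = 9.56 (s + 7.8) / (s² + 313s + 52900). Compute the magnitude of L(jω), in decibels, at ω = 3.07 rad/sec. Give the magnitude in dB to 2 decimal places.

-56.39 dB

|j3.07 + 7.8| = √(3.07² + 7.8²) = 8.382
|(j3.07)² + 313(j3.07) + 52900| = |52891 + j960.91| = 5.29e+04
|L(j3.07)| = 9.56 × 8.382 / 5.29e+04 = 0.0015149
20 log₁₀(0.0015149) = -56.392 dB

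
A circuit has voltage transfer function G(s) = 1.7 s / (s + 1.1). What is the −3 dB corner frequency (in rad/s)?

For a single-pole high-pass, the −3 dB point is at the pole: ω = 1.1 rad/s.

1.1 rad/s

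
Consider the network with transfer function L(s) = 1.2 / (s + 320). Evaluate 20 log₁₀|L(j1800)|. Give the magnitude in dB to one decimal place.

-63.7 dB

|j1800 + 320| = √(1800² + 320²) = 1828
|L(j1800)| = 1.2 / 1828 = 0.00065638
20 log₁₀(0.00065638) = -63.66 dB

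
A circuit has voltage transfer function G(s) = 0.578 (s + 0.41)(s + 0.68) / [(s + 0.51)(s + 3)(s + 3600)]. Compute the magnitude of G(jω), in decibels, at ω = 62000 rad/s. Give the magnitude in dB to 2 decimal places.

|j62000 + 0.41| = √(62000² + 0.41²) = 6.2e+04
|j62000 + 0.68| = √(62000² + 0.68²) = 6.2e+04
|j62000 + 0.51| = √(62000² + 0.51²) = 6.2e+04
|j62000 + 3| = √(62000² + 3²) = 6.2e+04
|j62000 + 3600| = √(62000² + 3600²) = 6.21e+04
|G(j62000)| = 0.578 × 6.2e+04 × 6.2e+04 / (6.2e+04 × 6.2e+04 × 6.21e+04) = 9.3069e-06
20 log₁₀(9.3069e-06) = -100.624 dB

-100.62 dB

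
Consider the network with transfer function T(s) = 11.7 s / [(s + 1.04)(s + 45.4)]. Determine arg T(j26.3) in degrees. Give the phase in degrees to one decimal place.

∠(j26.3) = 90.00°
∠(j26.3 + 1.04) = arctan(26.3/1.04) = 87.74°
∠(j26.3 + 45.4) = arctan(26.3/45.4) = 30.08°
∠T(j26.3) = 90.00° − (87.74° + 30.08°) = -27.82°

-27.8°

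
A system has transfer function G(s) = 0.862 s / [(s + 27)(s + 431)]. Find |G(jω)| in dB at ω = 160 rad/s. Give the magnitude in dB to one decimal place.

-54.7 dB

|j160| = 160
|j160 + 27| = √(160² + 27²) = 162.3
|j160 + 431| = √(160² + 431²) = 459.7
|G(j160)| = 0.862 × 160 / (162.3 × 459.7) = 0.0018488
20 log₁₀(0.0018488) = -54.66 dB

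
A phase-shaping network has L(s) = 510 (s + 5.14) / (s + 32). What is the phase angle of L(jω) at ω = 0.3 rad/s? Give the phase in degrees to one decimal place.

2.8 deg

∠(j0.3 + 5.14) = arctan(0.3/5.14) = 3.34°
∠(j0.3 + 32) = arctan(0.3/32) = 0.54°
∠L(j0.3) = 3.34° − 0.54° = 2.80°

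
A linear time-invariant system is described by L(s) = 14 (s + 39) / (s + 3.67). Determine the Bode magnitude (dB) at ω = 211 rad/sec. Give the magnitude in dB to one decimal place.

|j211 + 39| = √(211² + 39²) = 214.6
|j211 + 3.67| = √(211² + 3.67²) = 211
|L(j211)| = 14 × 214.6 / 211 = 14.235
20 log₁₀(14.235) = 23.07 dB

23.1 dB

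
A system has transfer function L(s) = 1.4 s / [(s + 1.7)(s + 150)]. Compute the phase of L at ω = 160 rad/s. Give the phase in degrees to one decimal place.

-46.2°

∠(j160) = 90.00°
∠(j160 + 1.7) = arctan(160/1.7) = 89.39°
∠(j160 + 150) = arctan(160/150) = 46.85°
∠L(j160) = 90.00° − (89.39° + 46.85°) = -46.24°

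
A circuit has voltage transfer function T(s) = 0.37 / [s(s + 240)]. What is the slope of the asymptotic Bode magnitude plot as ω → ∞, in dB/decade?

With 0 zeros and 2 poles, the high-frequency asymptotic slope is 20 × (0 − 2) = -40 dB/decade.

-40 dB/decade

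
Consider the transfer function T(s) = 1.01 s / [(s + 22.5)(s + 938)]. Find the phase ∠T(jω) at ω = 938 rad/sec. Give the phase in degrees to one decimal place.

-43.6°

∠(j938) = 90.00°
∠(j938 + 22.5) = arctan(938/22.5) = 88.63°
∠(j938 + 938) = arctan(938/938) = 45.00°
∠T(j938) = 90.00° − (88.63° + 45.00°) = -43.63°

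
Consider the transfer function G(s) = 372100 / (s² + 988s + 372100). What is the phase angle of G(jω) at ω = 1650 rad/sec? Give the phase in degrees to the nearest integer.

-145 deg

∠[(j1650)² + 988(j1650) + 372100] = ∠[-2.3504e+06 + j1.6302e+06] = 145.26°
∠G(j1650) = −145.26° = -145.26°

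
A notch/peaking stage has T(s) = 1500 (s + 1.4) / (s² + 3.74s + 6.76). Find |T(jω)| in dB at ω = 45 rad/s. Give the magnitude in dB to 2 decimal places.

30.46 dB

|j45 + 1.4| = √(45² + 1.4²) = 45.02
|(j45)² + 3.74(j45) + 6.76| = |-2018.2 + j168.3| = 2025
|T(j45)| = 1500 × 45.02 / 2025 = 33.345
20 log₁₀(33.345) = 30.461 dB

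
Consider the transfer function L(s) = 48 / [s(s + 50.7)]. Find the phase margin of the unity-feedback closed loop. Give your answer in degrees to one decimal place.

88.9°

Gain crossover: |L(jω)| = 1 at ω ≈ 0.947 rad/s.
∠L(j0.947) = −90° − arctan(0.947/50.7) ≈ -91.07°
PM = 180° + (-91.07°) = 88.93°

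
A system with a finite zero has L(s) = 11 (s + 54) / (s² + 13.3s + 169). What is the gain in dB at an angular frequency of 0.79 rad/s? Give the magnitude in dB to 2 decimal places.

|j0.79 + 54| = √(0.79² + 54²) = 54.01
|(j0.79)² + 13.3(j0.79) + 169| = |168.38 + j10.507| = 168.7
|L(j0.79)| = 11 × 54.01 / 168.7 = 3.5213
20 log₁₀(3.5213) = 10.934 dB

10.93 dB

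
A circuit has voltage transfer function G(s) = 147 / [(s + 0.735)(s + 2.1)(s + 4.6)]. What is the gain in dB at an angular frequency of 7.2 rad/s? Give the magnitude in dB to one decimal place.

-10.0 dB

|j7.2 + 0.735| = √(7.2² + 0.735²) = 7.237
|j7.2 + 2.1| = √(7.2² + 2.1²) = 7.5
|j7.2 + 4.6| = √(7.2² + 4.6²) = 8.544
|G(j7.2)| = 147 / (7.237 × 7.5 × 8.544) = 0.31696
20 log₁₀(0.31696) = -9.98 dB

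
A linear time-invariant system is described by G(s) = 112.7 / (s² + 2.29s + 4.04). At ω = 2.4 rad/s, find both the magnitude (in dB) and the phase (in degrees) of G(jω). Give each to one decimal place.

|G| = 25.8 dB, ∠G = -107.4°

|(j2.4)² + 2.29(j2.4) + 4.04| = |-1.72 + j5.496| = 5.759
|G(j2.4)| = 112.7 / 5.759 = 19.57
20 log₁₀(19.57) = 25.83 dB
∠[(j2.4)² + 2.29(j2.4) + 4.04] = ∠[-1.72 + j5.496] = 107.38°
∠G(j2.4) = −107.38° = -107.38°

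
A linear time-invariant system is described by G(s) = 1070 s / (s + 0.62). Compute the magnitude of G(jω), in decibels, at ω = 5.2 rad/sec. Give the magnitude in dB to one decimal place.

60.5 dB

|j5.2| = 5.2
|j5.2 + 0.62| = √(5.2² + 0.62²) = 5.237
|G(j5.2)| = 1070 × 5.2 / 5.237 = 1062.5
20 log₁₀(1062.5) = 60.53 dB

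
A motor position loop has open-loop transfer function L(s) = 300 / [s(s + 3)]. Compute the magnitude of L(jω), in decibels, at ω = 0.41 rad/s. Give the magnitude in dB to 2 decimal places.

47.66 dB

|j0.41 + 3| = √(0.41² + 3²) = 3.028
|j0.41| = 0.41
|L(j0.41)| = 300 / (3.028 × 0.41) = 241.66
20 log₁₀(241.66) = 47.664 dB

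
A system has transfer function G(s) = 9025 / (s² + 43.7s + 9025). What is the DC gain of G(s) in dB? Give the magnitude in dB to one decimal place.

G(0) = 9025 / 9025 = 1
20 log₁₀(1) = 0.00 dB

0.0 dB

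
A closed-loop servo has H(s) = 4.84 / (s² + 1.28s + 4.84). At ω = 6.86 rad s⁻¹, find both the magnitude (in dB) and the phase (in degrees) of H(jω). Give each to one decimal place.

|(j6.86)² + 1.28(j6.86) + 4.84| = |-42.22 + j8.7808| = 43.12
|H(j6.86)| = 4.84 / 43.12 = 0.11224
20 log₁₀(0.11224) = -19.00 dB
∠[(j6.86)² + 1.28(j6.86) + 4.84] = ∠[-42.22 + j8.7808] = 168.25°
∠H(j6.86) = −168.25° = -168.25°

|H| = -19.0 dB, ∠H = -168.3 deg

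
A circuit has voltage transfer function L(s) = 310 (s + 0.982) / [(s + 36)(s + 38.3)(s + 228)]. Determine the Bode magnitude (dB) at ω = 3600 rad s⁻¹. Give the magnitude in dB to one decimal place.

|j3600 + 0.982| = √(3600² + 0.982²) = 3600
|j3600 + 36| = √(3600² + 36²) = 3600
|j3600 + 38.3| = √(3600² + 38.3²) = 3600
|j3600 + 228| = √(3600² + 228²) = 3607
|L(j3600)| = 310 × 3600 / (3600 × 3600 × 3607) = 2.3869e-05
20 log₁₀(2.3869e-05) = -92.44 dB

-92.4 dB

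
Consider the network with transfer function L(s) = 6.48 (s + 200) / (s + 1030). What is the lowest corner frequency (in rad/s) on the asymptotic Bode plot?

Break frequencies occur at each pole and zero magnitude: 200 rad/s, 1030 rad/s.
The lowest is 200 rad/s.

200 rad/s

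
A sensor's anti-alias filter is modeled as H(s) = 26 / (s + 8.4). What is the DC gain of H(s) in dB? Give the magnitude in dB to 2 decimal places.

9.81 dB

H(0) = 26 / 8.4 = 3.0952
20 log₁₀(3.0952) = 9.814 dB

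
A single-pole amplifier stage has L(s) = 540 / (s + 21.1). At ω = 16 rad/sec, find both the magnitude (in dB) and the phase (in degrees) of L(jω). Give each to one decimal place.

|L| = 26.2 dB, ∠L = -37.2°

|j16 + 21.1| = √(16² + 21.1²) = 26.48
|L(j16)| = 540 / 26.48 = 20.392
20 log₁₀(20.392) = 26.19 dB
∠(j16 + 21.1) = arctan(16/21.1) = 37.17°
∠L(j16) = −37.17° = -37.17°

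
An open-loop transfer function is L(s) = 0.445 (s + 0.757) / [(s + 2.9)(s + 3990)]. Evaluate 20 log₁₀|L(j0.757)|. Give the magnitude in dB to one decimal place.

|j0.757 + 0.757| = √(0.757² + 0.757²) = 1.071
|j0.757 + 2.9| = √(0.757² + 2.9²) = 2.997
|j0.757 + 3990| = √(0.757² + 3990²) = 3990
|L(j0.757)| = 0.445 × 1.071 / (2.997 × 3990) = 3.9837e-05
20 log₁₀(3.9837e-05) = -87.99 dB

-88.0 dB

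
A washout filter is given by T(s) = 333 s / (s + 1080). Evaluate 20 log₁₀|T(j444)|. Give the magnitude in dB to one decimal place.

|j444| = 444
|j444 + 1080| = √(444² + 1080²) = 1168
|T(j444)| = 333 × 444 / 1168 = 126.62
20 log₁₀(126.62) = 42.05 dB

42.0 dB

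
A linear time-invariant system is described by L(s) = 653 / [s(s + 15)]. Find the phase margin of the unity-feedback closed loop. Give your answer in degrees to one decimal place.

32.6°

Gain crossover: |L(jω)| = 1 at ω ≈ 23.5 rad/sec.
∠L(j23.5) = −90° − arctan(23.5/15) ≈ -147.40°
PM = 180° + (-147.40°) = 32.60°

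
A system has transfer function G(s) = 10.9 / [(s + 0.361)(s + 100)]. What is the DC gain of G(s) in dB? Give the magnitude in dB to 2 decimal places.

G(0) = 10.9 / (0.361 × 100) = 0.30194
20 log₁₀(0.30194) = -10.402 dB

-10.40 dB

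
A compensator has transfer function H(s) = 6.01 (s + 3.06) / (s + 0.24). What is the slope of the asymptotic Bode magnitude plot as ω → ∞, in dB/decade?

With 1 zero and 1 pole, the high-frequency asymptotic slope is 20 × (1 − 1) = 0 dB/decade.

0 dB/decade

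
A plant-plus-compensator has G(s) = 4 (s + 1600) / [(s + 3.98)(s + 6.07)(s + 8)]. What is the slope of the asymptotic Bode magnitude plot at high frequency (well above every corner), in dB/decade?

With 1 zero and 3 poles, the high-frequency asymptotic slope is 20 × (1 − 3) = -40 dB/decade.

-40 dB/decade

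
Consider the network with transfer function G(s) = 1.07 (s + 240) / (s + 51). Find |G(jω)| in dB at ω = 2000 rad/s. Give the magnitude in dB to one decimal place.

|j2000 + 240| = √(2000² + 240²) = 2014
|j2000 + 51| = √(2000² + 51²) = 2001
|G(j2000)| = 1.07 × 2014 / 2001 = 1.0773
20 log₁₀(1.0773) = 0.65 dB

0.6 dB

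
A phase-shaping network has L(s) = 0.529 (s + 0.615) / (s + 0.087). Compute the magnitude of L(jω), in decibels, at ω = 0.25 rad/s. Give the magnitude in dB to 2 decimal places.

2.46 dB

|j0.25 + 0.615| = √(0.25² + 0.615²) = 0.6639
|j0.25 + 0.087| = √(0.25² + 0.087²) = 0.2647
|L(j0.25)| = 0.529 × 0.6639 / 0.2647 = 1.3267
20 log₁₀(1.3267) = 2.456 dB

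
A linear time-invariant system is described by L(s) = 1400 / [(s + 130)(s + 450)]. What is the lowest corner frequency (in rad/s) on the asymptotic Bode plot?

130 rad/s

Break frequencies occur at each pole and zero magnitude: 130 rad/s, 450 rad/s.
The lowest is 130 rad/s.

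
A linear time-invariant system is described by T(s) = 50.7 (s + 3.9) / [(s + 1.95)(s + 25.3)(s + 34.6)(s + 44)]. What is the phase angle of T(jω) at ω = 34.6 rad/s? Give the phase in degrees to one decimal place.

∠(j34.6 + 3.9) = arctan(34.6/3.9) = 83.57°
∠(j34.6 + 1.95) = arctan(34.6/1.95) = 86.77°
∠(j34.6 + 25.3) = arctan(34.6/25.3) = 53.83°
∠(j34.6 + 34.6) = arctan(34.6/34.6) = 45.00°
∠(j34.6 + 44) = arctan(34.6/44) = 38.18°
∠T(j34.6) = 83.57° − (86.77° + 53.83° + 45.00° + 38.18°) = -140.21°

-140.2 deg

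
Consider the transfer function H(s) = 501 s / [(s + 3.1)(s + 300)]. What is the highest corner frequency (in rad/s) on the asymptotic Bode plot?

300 rad/s

Break frequencies occur at each pole and zero magnitude: 3.1 rad/s, 300 rad/s.
The highest is 300 rad/s.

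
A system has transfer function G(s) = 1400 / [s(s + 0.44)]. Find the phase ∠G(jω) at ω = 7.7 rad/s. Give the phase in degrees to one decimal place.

∠(j7.7 + 0.44) = arctan(7.7/0.44) = 86.73°
∠(j7.7) = 90.00°
∠G(j7.7) = − (86.73° + 90.00°) = -176.73°

-176.7°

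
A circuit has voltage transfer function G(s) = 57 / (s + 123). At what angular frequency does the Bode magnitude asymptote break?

123 rad/s

The single real pole at s = −123 gives a corner at ω = 123 rad/s.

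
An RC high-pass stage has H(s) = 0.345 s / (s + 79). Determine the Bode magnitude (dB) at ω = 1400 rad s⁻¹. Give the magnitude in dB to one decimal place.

|j1400| = 1400
|j1400 + 79| = √(1400² + 79²) = 1402
|H(j1400)| = 0.345 × 1400 / 1402 = 0.34445
20 log₁₀(0.34445) = -9.26 dB

-9.3 dB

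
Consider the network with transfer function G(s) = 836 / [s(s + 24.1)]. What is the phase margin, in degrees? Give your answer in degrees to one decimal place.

Gain crossover: |G(jω)| = 1 at ω ≈ 24.4 rad s⁻¹.
∠G(j24.4) = −90° − arctan(24.4/24.1) ≈ -135.34°
PM = 180° + (-135.34°) = 44.66°

44.7°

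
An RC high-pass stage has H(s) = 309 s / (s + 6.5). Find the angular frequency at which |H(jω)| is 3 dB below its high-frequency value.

6.5 rad s⁻¹

For a single-pole high-pass, the −3 dB point is at the pole: ω = 6.5 rad s⁻¹.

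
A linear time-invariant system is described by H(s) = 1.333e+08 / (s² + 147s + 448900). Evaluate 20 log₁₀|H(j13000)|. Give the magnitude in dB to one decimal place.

|(j13000)² + 147(j13000) + 448900| = |-1.6855e+08 + j1.911e+06| = 1.686e+08
|H(j13000)| = 1.333e+08 / 1.686e+08 = 0.79081
20 log₁₀(0.79081) = -2.04 dB

-2.0 dB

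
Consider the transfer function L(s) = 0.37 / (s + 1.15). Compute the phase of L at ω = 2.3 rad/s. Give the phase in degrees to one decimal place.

-63.4 deg

∠(j2.3 + 1.15) = arctan(2.3/1.15) = 63.43°
∠L(j2.3) = −63.43° = -63.43°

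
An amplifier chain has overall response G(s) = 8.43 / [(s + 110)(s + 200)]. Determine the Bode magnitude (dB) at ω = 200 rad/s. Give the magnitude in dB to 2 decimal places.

|j200 + 110| = √(200² + 110²) = 228.3
|j200 + 200| = √(200² + 200²) = 282.8
|G(j200)| = 8.43 / (228.3 × 282.8) = 0.00013058
20 log₁₀(0.00013058) = -77.683 dB

-77.68 dB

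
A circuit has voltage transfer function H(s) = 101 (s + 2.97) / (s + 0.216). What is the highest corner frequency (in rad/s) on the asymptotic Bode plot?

Break frequencies occur at each pole and zero magnitude: 0.216 rad/s, 2.97 rad/s.
The highest is 2.97 rad/s.

2.97 rad/s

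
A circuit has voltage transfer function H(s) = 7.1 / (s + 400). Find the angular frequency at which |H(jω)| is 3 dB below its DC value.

For a single-pole low-pass, the −3 dB point is at the pole: ω = 400 rad/sec.

400 rad/sec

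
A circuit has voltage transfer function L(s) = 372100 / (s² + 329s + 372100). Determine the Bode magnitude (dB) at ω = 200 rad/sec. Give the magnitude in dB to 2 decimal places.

|(j200)² + 329(j200) + 372100| = |3.321e+05 + j65800| = 3.386e+05
|L(j200)| = 372100 / 3.386e+05 = 1.0991
20 log₁₀(1.0991) = 0.821 dB

0.82 dB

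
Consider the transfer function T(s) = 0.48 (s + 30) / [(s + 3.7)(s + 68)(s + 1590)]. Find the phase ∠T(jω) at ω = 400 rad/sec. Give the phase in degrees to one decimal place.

∠(j400 + 30) = arctan(400/30) = 85.71°
∠(j400 + 3.7) = arctan(400/3.7) = 89.47°
∠(j400 + 68) = arctan(400/68) = 80.35°
∠(j400 + 1590) = arctan(400/1590) = 14.12°
∠T(j400) = 85.71° − (89.47° + 80.35° + 14.12°) = -98.23°

-98.2°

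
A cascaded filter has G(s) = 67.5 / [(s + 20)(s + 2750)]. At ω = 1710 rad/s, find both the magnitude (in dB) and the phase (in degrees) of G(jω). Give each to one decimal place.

|j1710 + 20| = √(1710² + 20²) = 1710
|j1710 + 2750| = √(1710² + 2750²) = 3238
|G(j1710)| = 67.5 / (1710 × 3238) = 1.2189e-05
20 log₁₀(1.2189e-05) = -98.28 dB
∠(j1710 + 20) = arctan(1710/20) = 89.33°
∠(j1710 + 2750) = arctan(1710/2750) = 31.87°
∠G(j1710) = − (89.33° + 31.87°) = -121.20°

|G| = -98.3 dB, ∠G = -121.2°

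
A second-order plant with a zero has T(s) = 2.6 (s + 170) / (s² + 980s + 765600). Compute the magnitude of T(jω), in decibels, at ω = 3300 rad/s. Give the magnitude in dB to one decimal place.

|j3300 + 170| = √(3300² + 170²) = 3304
|(j3300)² + 980(j3300) + 765600| = |-1.0124e+07 + j3.234e+06| = 1.063e+07
|T(j3300)| = 2.6 × 3304 / 1.063e+07 = 0.00080834
20 log₁₀(0.00080834) = -61.85 dB

-61.8 dB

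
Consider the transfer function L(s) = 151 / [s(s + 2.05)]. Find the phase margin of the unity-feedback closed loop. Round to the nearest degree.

Gain crossover: |L(jω)| = 1 at ω ≈ 12.2 rad/sec.
∠L(j12.2) = −90° − arctan(12.2/2.05) ≈ -170.46°
PM = 180° + (-170.46°) = 9.54°

10 deg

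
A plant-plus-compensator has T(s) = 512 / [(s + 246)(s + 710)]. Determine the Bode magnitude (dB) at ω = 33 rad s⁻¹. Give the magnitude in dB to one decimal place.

-50.7 dB

|j33 + 246| = √(33² + 246²) = 248.2
|j33 + 710| = √(33² + 710²) = 710.8
|T(j33)| = 512 / (248.2 × 710.8) = 0.0029023
20 log₁₀(0.0029023) = -50.75 dB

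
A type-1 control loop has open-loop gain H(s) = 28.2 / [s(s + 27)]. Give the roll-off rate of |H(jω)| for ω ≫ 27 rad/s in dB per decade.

-40 dB/decade

With 0 zeros and 2 poles, the high-frequency asymptotic slope is 20 × (0 − 2) = -40 dB/decade.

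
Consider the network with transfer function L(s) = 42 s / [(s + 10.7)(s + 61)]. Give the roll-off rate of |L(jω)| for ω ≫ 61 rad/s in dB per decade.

With 1 zero and 2 poles, the high-frequency asymptotic slope is 20 × (1 − 2) = -20 dB/decade.

-20 dB/decade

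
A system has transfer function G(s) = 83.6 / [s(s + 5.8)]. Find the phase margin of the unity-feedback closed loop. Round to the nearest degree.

35 deg

Gain crossover: |G(jω)| = 1 at ω ≈ 8.27 rad s⁻¹.
∠G(j8.27) = −90° − arctan(8.27/5.8) ≈ -144.97°
PM = 180° + (-144.97°) = 35.03°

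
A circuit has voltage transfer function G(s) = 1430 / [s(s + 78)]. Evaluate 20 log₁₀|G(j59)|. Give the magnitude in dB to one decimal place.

-12.1 dB

|j59 + 78| = √(59² + 78²) = 97.8
|j59| = 59
|G(j59)| = 1430 / (97.8 × 59) = 0.24782
20 log₁₀(0.24782) = -12.12 dB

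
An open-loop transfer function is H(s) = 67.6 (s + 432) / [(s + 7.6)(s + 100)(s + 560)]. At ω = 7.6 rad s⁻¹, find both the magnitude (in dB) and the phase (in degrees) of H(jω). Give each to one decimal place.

|H| = -26.3 dB, ∠H = -49.1°

|j7.6 + 432| = √(7.6² + 432²) = 432.1
|j7.6 + 7.6| = √(7.6² + 7.6²) = 10.75
|j7.6 + 100| = √(7.6² + 100²) = 100.3
|j7.6 + 560| = √(7.6² + 560²) = 560.1
|H(j7.6)| = 67.6 × 432.1 / (10.75 × 100.3 × 560.1) = 0.048383
20 log₁₀(0.048383) = -26.31 dB
∠(j7.6 + 432) = arctan(7.6/432) = 1.01°
∠(j7.6 + 7.6) = arctan(7.6/7.6) = 45.00°
∠(j7.6 + 100) = arctan(7.6/100) = 4.35°
∠(j7.6 + 560) = arctan(7.6/560) = 0.78°
∠H(j7.6) = 1.01° − (45.00° + 4.35° + 0.78°) = -49.12°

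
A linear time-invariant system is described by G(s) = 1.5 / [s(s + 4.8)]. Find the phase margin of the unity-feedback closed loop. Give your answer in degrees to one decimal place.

86.3 deg

Gain crossover: |G(jω)| = 1 at ω ≈ 0.312 rad s⁻¹.
∠G(j0.312) = −90° − arctan(0.312/4.8) ≈ -93.72°
PM = 180° + (-93.72°) = 86.28°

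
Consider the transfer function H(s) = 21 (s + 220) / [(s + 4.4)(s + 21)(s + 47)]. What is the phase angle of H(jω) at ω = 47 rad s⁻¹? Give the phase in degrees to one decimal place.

∠(j47 + 220) = arctan(47/220) = 12.06°
∠(j47 + 4.4) = arctan(47/4.4) = 84.65°
∠(j47 + 21) = arctan(47/21) = 65.92°
∠(j47 + 47) = arctan(47/47) = 45.00°
∠H(j47) = 12.06° − (84.65° + 65.92° + 45.00°) = -183.52°

-183.5 deg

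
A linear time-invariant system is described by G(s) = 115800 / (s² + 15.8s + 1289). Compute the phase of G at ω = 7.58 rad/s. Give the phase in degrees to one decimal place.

∠[(j7.58)² + 15.8(j7.58) + 1289] = ∠[1231.5 + j119.76] = 5.55°
∠G(j7.58) = −5.55° = -5.55°

-5.6°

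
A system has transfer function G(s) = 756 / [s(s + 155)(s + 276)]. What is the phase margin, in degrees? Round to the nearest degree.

Gain crossover: |G(jω)| = 1 at ω ≈ 0.0177 rad/sec.
∠G(j0.0177) = −90° − arctan(0.0177/155) − arctan(0.0177/276) ≈ -90.01°
PM = 180° + (-90.01°) = 89.99°

90°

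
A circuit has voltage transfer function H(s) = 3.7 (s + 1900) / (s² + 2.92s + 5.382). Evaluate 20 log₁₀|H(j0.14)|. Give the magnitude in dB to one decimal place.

|j0.14 + 1900| = √(0.14² + 1900²) = 1900
|(j0.14)² + 2.92(j0.14) + 5.382| = |5.3624 + j0.4088| = 5.378
|H(j0.14)| = 3.7 × 1900 / 5.378 = 1307.2
20 log₁₀(1307.2) = 62.33 dB

62.3 dB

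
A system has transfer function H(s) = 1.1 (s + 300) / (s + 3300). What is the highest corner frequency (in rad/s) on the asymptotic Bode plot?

Break frequencies occur at each pole and zero magnitude: 300 rad/s, 3300 rad/s.
The highest is 3300 rad/s.

3300 rad/s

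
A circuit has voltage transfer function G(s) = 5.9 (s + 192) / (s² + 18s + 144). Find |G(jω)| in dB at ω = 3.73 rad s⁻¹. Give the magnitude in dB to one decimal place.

17.8 dB

|j3.73 + 192| = √(3.73² + 192²) = 192
|(j3.73)² + 18(j3.73) + 144| = |130.09 + j67.14| = 146.4
|G(j3.73)| = 5.9 × 192 / 146.4 = 7.7396
20 log₁₀(7.7396) = 17.77 dB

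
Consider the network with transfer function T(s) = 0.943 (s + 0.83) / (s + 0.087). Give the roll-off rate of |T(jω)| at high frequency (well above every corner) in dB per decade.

0 dB/decade

With 1 zero and 1 pole, the high-frequency asymptotic slope is 20 × (1 − 1) = 0 dB/decade.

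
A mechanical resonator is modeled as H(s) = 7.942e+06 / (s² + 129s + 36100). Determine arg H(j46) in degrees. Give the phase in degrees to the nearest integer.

∠[(j46)² + 129(j46) + 36100] = ∠[33984 + j5934] = 9.90°
∠H(j46) = −9.90° = -9.90°

-10°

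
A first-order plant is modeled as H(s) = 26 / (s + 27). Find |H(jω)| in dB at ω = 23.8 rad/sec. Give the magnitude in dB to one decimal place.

|j23.8 + 27| = √(23.8² + 27²) = 35.99
|H(j23.8)| = 26 / 35.99 = 0.72238
20 log₁₀(0.72238) = -2.82 dB

-2.8 dB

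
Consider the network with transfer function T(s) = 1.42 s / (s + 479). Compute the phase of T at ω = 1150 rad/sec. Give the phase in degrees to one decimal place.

22.6°

∠(j1150) = 90.00°
∠(j1150 + 479) = arctan(1150/479) = 67.39°
∠T(j1150) = 90.00° − 67.39° = 22.61°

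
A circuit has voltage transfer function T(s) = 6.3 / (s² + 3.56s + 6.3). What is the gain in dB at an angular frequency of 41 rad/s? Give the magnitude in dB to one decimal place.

|(j41)² + 3.56(j41) + 6.3| = |-1674.7 + j145.96| = 1681
|T(j41)| = 6.3 / 1681 = 0.0037477
20 log₁₀(0.0037477) = -48.52 dB

-48.5 dB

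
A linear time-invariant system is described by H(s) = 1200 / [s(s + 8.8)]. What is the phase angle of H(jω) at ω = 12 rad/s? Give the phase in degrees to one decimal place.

∠(j12 + 8.8) = arctan(12/8.8) = 53.75°
∠(j12) = 90.00°
∠H(j12) = − (53.75° + 90.00°) = -143.75°

-143.7°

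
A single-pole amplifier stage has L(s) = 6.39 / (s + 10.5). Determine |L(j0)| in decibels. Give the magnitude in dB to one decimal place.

-4.3 dB

L(0) = 6.39 / 10.5 = 0.60857
20 log₁₀(0.60857) = -4.31 dB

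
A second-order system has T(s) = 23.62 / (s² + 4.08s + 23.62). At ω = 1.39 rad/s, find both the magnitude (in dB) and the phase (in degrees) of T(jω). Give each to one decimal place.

|T| = 0.5 dB, ∠T = -14.7°

|(j1.39)² + 4.08(j1.39) + 23.62| = |21.688 + j5.6712| = 22.42
|T(j1.39)| = 23.62 / 22.42 = 1.0537
20 log₁₀(1.0537) = 0.45 dB
∠[(j1.39)² + 4.08(j1.39) + 23.62] = ∠[21.688 + j5.6712] = 14.65°
∠T(j1.39) = −14.65° = -14.65°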